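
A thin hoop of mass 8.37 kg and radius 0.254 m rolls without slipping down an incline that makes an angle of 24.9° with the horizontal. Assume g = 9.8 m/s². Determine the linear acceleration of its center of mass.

Translation along the incline: Mg sinθ − f = Ma.
Rotation about the center: fR = Iα with I = MR². No-slip gives a = αR, so f = (I/R²)a = M a.
Substituting: Mg sinθ = (1 + 1.000)Ma, so a = g sinθ/(1 + 1.000) = (9.8) sin 24.9° / 2.000 = 2.063 m/s².

a ≈ 2.06 m/s²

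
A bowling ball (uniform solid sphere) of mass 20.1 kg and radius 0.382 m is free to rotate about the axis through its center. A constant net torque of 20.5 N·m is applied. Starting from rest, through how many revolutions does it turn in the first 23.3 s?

I = (2/5)MR² = (2/5)(20.1)(0.382)² = 1.173 kg·m².
α = τ/I = 20.5/1.173 = 17.47 rad/s².
θ = ½αt² = ½(17.47)(23.3)² = 4743 rad.
Revolutions = θ/(2π) = 754.9.

≈ 755 revolutions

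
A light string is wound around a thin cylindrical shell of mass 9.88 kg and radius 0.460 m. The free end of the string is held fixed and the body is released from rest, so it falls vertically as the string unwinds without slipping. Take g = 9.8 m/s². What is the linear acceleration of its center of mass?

a ≈ 4.90 m/s²

Translation: Mg − T = Ma. Rotation about the center: TR = Iα with I = MR².
With a = αR: T = (I/R²)a = M a, so Mg = (1 + 1.000)Ma.
a = g/(1 + 1.000) = 9.8/2.000 = 4.900 m/s².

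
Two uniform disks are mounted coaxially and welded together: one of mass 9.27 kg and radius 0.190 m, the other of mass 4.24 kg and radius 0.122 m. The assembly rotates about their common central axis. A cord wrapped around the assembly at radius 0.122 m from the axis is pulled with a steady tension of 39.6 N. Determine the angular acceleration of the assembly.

I = ½M₁R₁² + ½M₂R₂² = ½(9.27)(0.190)² + ½(4.24)(0.122)² = 0.1989 kg·m².
τ = F r = (39.6)(0.122) = 4.831 N·m.
α = τ/I = 4.831/0.1989 = 24.29 rad/s².

α ≈ 24.3 rad/s²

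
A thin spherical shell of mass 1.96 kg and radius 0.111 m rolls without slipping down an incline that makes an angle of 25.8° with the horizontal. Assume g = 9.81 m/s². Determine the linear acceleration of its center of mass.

Translation along the incline: Mg sinθ − f = Ma.
Rotation about the center: fR = Iα with I = (2/3)MR². No-slip gives a = αR, so f = (I/R²)a = (2/3)M a.
Substituting: Mg sinθ = (1 + 0.6667)Ma, so a = g sinθ/(1 + 0.6667) = (9.81) sin 25.8° / 1.667 = 2.562 m/s².

a ≈ 2.56 m/s²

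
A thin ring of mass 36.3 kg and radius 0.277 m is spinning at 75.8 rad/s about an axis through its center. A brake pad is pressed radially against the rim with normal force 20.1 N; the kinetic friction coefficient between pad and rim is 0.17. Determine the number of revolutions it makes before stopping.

≈ 1350 revolutions

I = MR² = (36.3)(0.277)² = 2.785 kg·m².
Friction force f = μN = (0.17)(20.1) = 3.417 N at the rim; torque magnitude τ = fR = 0.9465 N·m, opposing ω.
|α| = τ/I = 0.9465/2.785 = 0.3398 rad/s² (deceleration).
ω² = ω₀² − 2|α|θ with ω = 0 ⇒ θ = ω₀²/(2|α|) = 8454 rad = 1345 rev.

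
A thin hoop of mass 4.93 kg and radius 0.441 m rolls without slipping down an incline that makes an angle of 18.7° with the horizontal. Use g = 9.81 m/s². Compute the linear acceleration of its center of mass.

a ≈ 1.57 m/s²

Translation along the incline: Mg sinθ − f = Ma.
Rotation about the center: fR = Iα with I = MR². No-slip gives a = αR, so f = (I/R²)a = M a.
Substituting: Mg sinθ = (1 + 1.000)Ma, so a = g sinθ/(1 + 1.000) = (9.81) sin 18.7° / 2.000 = 1.573 m/s².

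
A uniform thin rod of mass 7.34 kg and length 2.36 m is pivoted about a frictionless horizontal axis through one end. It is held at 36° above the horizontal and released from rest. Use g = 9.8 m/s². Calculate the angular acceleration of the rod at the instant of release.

About the pivot, I = (1/3)ML² = (1/3)(7.34)(2.36)² = 13.63 kg·m².
The weight acts at the center, a distance L/2 = 1.180 m from the pivot; τ = Mg(L/2) cos 36° = 68.67 N·m.
α = τ/I = 68.67/13.63 = 5.039 rad/s².
(Equivalently α = (3g/(2L)) cos 36° = 5.039 rad/s².)

α ≈ 5.04 rad/s²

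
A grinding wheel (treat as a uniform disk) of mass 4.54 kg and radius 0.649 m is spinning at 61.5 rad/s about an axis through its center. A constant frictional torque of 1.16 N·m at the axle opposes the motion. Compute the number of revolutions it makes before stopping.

I = ½MR² = (1/2)(4.54)(0.649)² = 0.9561 kg·m².
The net torque has magnitude 1.16 N·m, opposing ω.
|α| = τ/I = 1.160/0.9561 = 1.213 rad/s² (deceleration).
ω² = ω₀² − 2|α|θ with ω = 0 ⇒ θ = ω₀²/(2|α|) = 1559 rad = 248.1 rev.

≈ 248 revolutions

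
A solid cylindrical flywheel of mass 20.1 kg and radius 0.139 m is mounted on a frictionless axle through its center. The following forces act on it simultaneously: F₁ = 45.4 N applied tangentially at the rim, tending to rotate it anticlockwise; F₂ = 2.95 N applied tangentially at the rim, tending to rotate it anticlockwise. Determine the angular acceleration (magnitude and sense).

α ≈ 34.6 rad/s², anticlockwise

I = ½MR² = (1/2)(20.1)(0.139)² = 0.1942 kg·m².
Taking anticlockwise as positive: τ₁ = +(45.4)(0.139) = +6.311 N·m; τ₂ = +(2.95)(0.139) = +0.4101 N·m.
Net torque τ = 6.721 N·m.
α = τ/I = 6.721/0.1942 = 34.61 rad/s².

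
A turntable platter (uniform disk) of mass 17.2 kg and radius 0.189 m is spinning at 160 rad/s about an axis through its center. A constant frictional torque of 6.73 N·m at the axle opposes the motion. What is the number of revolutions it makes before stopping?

I = ½MR² = (1/2)(17.2)(0.189)² = 0.3072 kg·m².
The net torque has magnitude 6.73 N·m, opposing ω.
|α| = τ/I = 6.730/0.3072 = 21.91 rad/s² (deceleration).
ω² = ω₀² − 2|α|θ with ω = 0 ⇒ θ = ω₀²/(2|α|) = 584.3 rad = 92.99 rev.

≈ 93.0 revolutions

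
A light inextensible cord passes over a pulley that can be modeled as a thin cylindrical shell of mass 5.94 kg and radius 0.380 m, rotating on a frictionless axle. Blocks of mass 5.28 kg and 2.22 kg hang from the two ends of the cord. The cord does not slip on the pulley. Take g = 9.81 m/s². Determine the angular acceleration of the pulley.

I = MR² = (5.94)(0.380)² = 0.8577 kg·m².
Heavier block: m₁g − T₁ = m₁a. Lighter block: T₂ − m₂g = m₂a.
Pulley: (T₁ − T₂)R = Iα = I(a/R), so T₁ − T₂ = (I/R²)a = 1·M_p a = 5.940·a.
Adding the three: (m₁ − m₂)g = (m₁ + m₂ + 5.940)a, so a = (5.28 − 2.22)(9.81)/(5.28 + 2.22 + 5.940) = 2.234 m/s².
α = a/R = 2.234/0.380 = 5.878 rad/s².

α ≈ 5.88 rad/s²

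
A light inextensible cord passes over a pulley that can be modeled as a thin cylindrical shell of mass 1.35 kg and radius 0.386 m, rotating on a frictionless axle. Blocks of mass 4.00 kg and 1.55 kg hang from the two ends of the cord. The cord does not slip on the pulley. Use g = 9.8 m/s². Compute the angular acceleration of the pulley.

I = MR² = (1.35)(0.386)² = 0.2011 kg·m².
Heavier block: m₁g − T₁ = m₁a. Lighter block: T₂ − m₂g = m₂a.
Pulley: (T₁ − T₂)R = Iα = I(a/R), so T₁ − T₂ = (I/R²)a = 1·M_p a = 1.350·a.
Adding the three: (m₁ − m₂)g = (m₁ + m₂ + 1.350)a, so a = (4.00 − 1.55)(9.8)/(4.00 + 1.55 + 1.350) = 3.480 m/s².
α = a/R = 3.480/0.386 = 9.015 rad/s².

α ≈ 9.01 rad/s²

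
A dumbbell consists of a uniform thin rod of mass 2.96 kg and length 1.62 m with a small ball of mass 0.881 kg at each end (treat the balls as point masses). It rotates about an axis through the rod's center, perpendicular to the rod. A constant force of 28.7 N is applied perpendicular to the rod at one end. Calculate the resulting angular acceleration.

α ≈ 12.9 rad/s²

I_rod = (1/12)ML² = (1/12)(2.96)(1.62)² = 0.6474 kg·m².
I_balls = 2·m·(L/2)² = 2(0.881)(0.8100)² = 1.156 kg·m².
Total I = 1.803 kg·m².
τ = F·(L/2) = (28.7)(0.810) = 23.25 N·m.
α = τ/I = 23.25/1.803 = 12.89 rad/s².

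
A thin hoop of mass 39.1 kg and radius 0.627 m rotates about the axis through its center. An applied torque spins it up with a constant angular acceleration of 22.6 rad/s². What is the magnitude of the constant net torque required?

I = MR² = (39.1)(0.627)² = 15.37 kg·m².
τ = Iα = (15.37)(22.60) = 347.4 N·m.

τ ≈ 347 N·m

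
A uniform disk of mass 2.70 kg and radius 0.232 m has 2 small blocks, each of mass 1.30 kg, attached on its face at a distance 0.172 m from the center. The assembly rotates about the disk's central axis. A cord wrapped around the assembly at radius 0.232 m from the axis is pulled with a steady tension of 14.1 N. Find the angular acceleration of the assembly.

I_disk = ½MR² = ½(2.70)(0.232)² = 0.07266 kg·m².
I_blocks = 2·m·r² = 2(1.30)(0.172)² = 0.07692 kg·m².
Total I = 0.1496 kg·m².
τ = F r = (14.1)(0.232) = 3.271 N·m.
α = τ/I = 3.271/0.1496 = 21.87 rad/s².

α ≈ 21.9 rad/s²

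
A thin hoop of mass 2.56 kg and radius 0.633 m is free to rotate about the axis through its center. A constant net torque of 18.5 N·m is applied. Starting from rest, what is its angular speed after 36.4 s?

I = MR² = (2.56)(0.633)² = 1.026 kg·m².
α = τ/I = 18.5/1.026 = 18.04 rad/s².
ω = ω₀ + αt = 0 + (18.04)(36.4) = 656.5 rad/s.

ω ≈ 656 rad/s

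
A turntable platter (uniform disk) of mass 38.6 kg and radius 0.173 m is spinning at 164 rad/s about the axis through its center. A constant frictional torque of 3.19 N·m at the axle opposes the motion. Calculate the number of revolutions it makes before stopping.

≈ 388 revolutions

I = ½MR² = (1/2)(38.6)(0.173)² = 0.5776 kg·m².
The net torque has magnitude 3.19 N·m, opposing ω.
|α| = τ/I = 3.190/0.5776 = 5.523 rad/s² (deceleration).
ω² = ω₀² − 2|α|θ with ω = 0 ⇒ θ = ω₀²/(2|α|) = 2435 rad = 387.6 rev.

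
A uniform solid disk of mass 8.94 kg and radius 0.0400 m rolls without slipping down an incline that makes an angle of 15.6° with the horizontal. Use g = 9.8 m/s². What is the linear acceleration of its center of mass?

a ≈ 1.76 m/s²

Translation along the incline: Mg sinθ − f = Ma.
Rotation about the center: fR = Iα with I = ½MR². No-slip gives a = αR, so f = (I/R²)a = (1/2)M a.
Substituting: Mg sinθ = (1 + 0.5000)Ma, so a = g sinθ/(1 + 0.5000) = (9.8) sin 15.6° / 1.500 = 1.757 m/s².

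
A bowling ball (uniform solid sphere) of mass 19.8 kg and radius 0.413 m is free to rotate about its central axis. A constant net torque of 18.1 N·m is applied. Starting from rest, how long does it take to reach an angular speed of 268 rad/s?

I = (2/5)MR² = (2/5)(19.8)(0.413)² = 1.351 kg·m².
α = τ/I = 18.1/1.351 = 13.40 rad/s².
ω = αt ⇒ t = ω/α = 268/13.40 = 20.00 s.

t ≈ 20.0 s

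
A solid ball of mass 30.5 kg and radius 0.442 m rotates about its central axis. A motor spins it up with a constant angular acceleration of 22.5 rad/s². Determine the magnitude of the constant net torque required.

I = (2/5)MR² = (2/5)(30.5)(0.442)² = 2.383 kg·m².
τ = Iα = (2.383)(22.50) = 53.63 N·m.

τ ≈ 53.6 N·m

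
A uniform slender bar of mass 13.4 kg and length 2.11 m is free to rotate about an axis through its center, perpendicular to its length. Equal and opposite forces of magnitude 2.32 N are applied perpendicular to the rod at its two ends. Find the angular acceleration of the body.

I = (1/12)ML² = (1/12)(13.4)(2.11)² = 4.972 kg·m².
The couple gives τ = F·(L/2) + F·(L/2) = F L = (2.32)(2.11) = 4.895 N·m.
Newton's second law for rotation, τ = Iα, gives α = τ/I = 4.895/4.972 = 0.9847 rad/s².

α ≈ 0.985 rad/s²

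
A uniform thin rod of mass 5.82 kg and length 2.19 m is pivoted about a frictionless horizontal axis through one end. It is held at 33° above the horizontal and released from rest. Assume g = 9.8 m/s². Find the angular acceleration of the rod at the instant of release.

About the pivot, I = (1/3)ML² = (1/3)(5.82)(2.19)² = 9.304 kg·m².
The weight acts at the center, a distance L/2 = 1.095 m from the pivot; τ = Mg(L/2) cos 33° = 52.38 N·m.
α = τ/I = 52.38/9.304 = 5.629 rad/s².
(Equivalently α = (3g/(2L)) cos 33° = 5.629 rad/s².)

α ≈ 5.63 rad/s²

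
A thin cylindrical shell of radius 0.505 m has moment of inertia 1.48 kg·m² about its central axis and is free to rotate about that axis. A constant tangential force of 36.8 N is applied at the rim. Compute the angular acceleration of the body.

τ = F R = (36.8)(0.505) = 18.58 N·m.
Newton's second law for rotation, τ = Iα, gives α = τ/I = 18.58/1.480 = 12.56 rad/s².

α ≈ 12.6 rad/s²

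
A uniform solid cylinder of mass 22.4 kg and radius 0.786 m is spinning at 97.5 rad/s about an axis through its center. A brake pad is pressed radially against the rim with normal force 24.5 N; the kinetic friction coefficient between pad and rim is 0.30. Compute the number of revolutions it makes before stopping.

≈ 906 revolutions

I = ½MR² = (1/2)(22.4)(0.786)² = 6.919 kg·m².
Friction force f = μN = (0.30)(24.5) = 7.350 N at the rim; torque magnitude τ = fR = 5.777 N·m, opposing ω.
|α| = τ/I = 5.777/6.919 = 0.8349 rad/s² (deceleration).
ω² = ω₀² − 2|α|θ with ω = 0 ⇒ θ = ω₀²/(2|α|) = 5693 rad = 906.1 rev.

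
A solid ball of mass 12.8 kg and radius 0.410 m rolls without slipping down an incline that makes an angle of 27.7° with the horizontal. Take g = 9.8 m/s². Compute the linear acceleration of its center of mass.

a ≈ 3.25 m/s²

Translation along the incline: Mg sinθ − f = Ma.
Rotation about the center: fR = Iα with I = (2/5)MR². No-slip gives a = αR, so f = (I/R²)a = (2/5)M a.
Substituting: Mg sinθ = (1 + 0.4000)Ma, so a = g sinθ/(1 + 0.4000) = (9.8) sin 27.7° / 1.400 = 3.254 m/s².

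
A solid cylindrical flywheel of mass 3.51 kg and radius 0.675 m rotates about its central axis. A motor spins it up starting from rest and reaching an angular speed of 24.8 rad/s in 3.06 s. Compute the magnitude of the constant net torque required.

τ ≈ 6.48 N·m

I = ½MR² = (1/2)(3.51)(0.675)² = 0.7996 kg·m².
α = Δω/Δt = (24.8 − 0)/3.06 = 8.105 rad/s².
τ = Iα = (0.7996)(8.105) = 6.481 N·m.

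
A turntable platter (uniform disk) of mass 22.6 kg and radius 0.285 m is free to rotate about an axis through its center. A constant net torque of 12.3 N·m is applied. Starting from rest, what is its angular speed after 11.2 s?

I = ½MR² = (1/2)(22.6)(0.285)² = 0.9178 kg·m².
α = τ/I = 12.3/0.9178 = 13.40 rad/s².
ω = ω₀ + αt = 0 + (13.40)(11.2) = 150.1 rad/s.

ω ≈ 150 rad/s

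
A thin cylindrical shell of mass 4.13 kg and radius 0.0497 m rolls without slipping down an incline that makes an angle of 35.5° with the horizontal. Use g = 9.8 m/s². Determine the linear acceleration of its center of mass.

Translation along the incline: Mg sinθ − f = Ma.
Rotation about the center: fR = Iα with I = MR². No-slip gives a = αR, so f = (I/R²)a = M a.
Substituting: Mg sinθ = (1 + 1.000)Ma, so a = g sinθ/(1 + 1.000) = (9.8) sin 35.5° / 2.000 = 2.845 m/s².

a ≈ 2.85 m/s²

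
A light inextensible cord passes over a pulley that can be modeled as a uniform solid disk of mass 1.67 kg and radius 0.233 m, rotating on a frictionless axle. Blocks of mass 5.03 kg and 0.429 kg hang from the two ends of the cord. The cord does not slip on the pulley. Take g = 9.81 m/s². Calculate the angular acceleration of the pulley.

α ≈ 30.8 rad/s²

I = ½MR² = (1/2)(1.67)(0.233)² = 0.04533 kg·m².
Heavier block: m₁g − T₁ = m₁a. Lighter block: T₂ − m₂g = m₂a.
Pulley: (T₁ − T₂)R = Iα = I(a/R), so T₁ − T₂ = (I/R²)a = (1/2)M_p a = 0.8350·a.
Adding the three: (m₁ − m₂)g = (m₁ + m₂ + 0.8350)a, so a = (5.03 − 0.429)(9.81)/(5.03 + 0.429 + 0.8350) = 7.171 m/s².
α = a/R = 7.171/0.233 = 30.78 rad/s².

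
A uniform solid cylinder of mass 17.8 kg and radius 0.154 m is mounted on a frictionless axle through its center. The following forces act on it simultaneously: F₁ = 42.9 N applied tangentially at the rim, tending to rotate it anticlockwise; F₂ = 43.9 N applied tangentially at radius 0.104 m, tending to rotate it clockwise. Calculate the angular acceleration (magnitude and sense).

α ≈ 9.67 rad/s², anticlockwise

I = ½MR² = (1/2)(17.8)(0.154)² = 0.2111 kg·m².
Taking anticlockwise as positive: τ₁ = +(42.9)(0.154) = +6.607 N·m; τ₂ = −(43.9)(0.104) = −4.566 N·m.
Net torque τ = 2.041 N·m.
α = τ/I = 2.041/0.2111 = 9.670 rad/s².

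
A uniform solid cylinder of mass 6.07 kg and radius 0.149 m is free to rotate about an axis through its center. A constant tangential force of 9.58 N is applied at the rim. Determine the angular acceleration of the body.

I = ½MR² = (1/2)(6.07)(0.149)² = 0.06738 kg·m².
τ = F R = (9.58)(0.149) = 1.427 N·m.
Newton's second law for rotation, τ = Iα, gives α = τ/I = 1.427/0.06738 = 21.18 rad/s².

α ≈ 21.2 rad/s²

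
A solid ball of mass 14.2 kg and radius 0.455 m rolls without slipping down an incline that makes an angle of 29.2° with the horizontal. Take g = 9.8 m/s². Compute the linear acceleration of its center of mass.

a ≈ 3.42 m/s²

Translation along the incline: Mg sinθ − f = Ma.
Rotation about the center: fR = Iα with I = (2/5)MR². No-slip gives a = αR, so f = (I/R²)a = (2/5)M a.
Substituting: Mg sinθ = (1 + 0.4000)Ma, so a = g sinθ/(1 + 0.4000) = (9.8) sin 29.2° / 1.400 = 3.415 m/s².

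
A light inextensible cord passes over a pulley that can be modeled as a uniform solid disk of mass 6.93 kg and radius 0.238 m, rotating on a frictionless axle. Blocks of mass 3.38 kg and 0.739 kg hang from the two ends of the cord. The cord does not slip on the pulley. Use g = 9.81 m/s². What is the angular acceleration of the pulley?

α ≈ 14.4 rad/s²

I = ½MR² = (1/2)(6.93)(0.238)² = 0.1963 kg·m².
Heavier block: m₁g − T₁ = m₁a. Lighter block: T₂ − m₂g = m₂a.
Pulley: (T₁ − T₂)R = Iα = I(a/R), so T₁ − T₂ = (I/R²)a = (1/2)M_p a = 3.465·a.
Adding the three: (m₁ − m₂)g = (m₁ + m₂ + 3.465)a, so a = (3.38 − 0.739)(9.81)/(3.38 + 0.739 + 3.465) = 3.416 m/s².
α = a/R = 3.416/0.238 = 14.35 rad/s².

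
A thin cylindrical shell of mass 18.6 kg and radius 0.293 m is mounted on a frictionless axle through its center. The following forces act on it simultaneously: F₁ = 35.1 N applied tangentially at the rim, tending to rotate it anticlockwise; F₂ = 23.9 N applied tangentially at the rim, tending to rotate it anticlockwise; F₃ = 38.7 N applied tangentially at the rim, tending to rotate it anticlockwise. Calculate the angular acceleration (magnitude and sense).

I = MR² = (18.6)(0.293)² = 1.597 kg·m².
Taking anticlockwise as positive: τ₁ = +(35.1)(0.293) = +10.28 N·m; τ₂ = +(23.9)(0.293) = +7.003 N·m; τ₃ = +(38.7)(0.293) = +11.34 N·m.
Net torque τ = 28.63 N·m.
α = τ/I = 28.63/1.597 = 17.93 rad/s².

α ≈ 17.9 rad/s², anticlockwise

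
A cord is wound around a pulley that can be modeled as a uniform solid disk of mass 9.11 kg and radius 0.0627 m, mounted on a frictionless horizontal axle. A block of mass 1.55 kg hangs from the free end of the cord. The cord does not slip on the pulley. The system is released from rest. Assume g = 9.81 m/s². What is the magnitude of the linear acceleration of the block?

I = ½MR² = (1/2)(9.11)(0.0627)² = 0.01791 kg·m².
Block: mg − T = ma. Pulley: TR = Iα. No-slip: a = αR, so T = (I/R²)a = 4.555·a.
Then mg = (m + 4.555)a, so a = (1.55)(9.81)/(1.55 + 4.555) = 2.491 m/s².

a ≈ 2.49 m/s²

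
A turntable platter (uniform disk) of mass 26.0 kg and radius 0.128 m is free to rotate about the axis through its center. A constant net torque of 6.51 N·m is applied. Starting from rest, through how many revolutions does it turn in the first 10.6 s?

I = ½MR² = (1/2)(26.0)(0.128)² = 0.2130 kg·m².
α = τ/I = 6.51/0.2130 = 30.56 rad/s².
θ = ½αt² = ½(30.56)(10.6)² = 1717 rad.
Revolutions = θ/(2π) = 273.3.

≈ 273 revolutions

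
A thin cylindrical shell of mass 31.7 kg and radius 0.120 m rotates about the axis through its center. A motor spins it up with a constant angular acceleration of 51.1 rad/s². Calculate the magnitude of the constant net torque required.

τ ≈ 23.3 N·m

I = MR² = (31.7)(0.120)² = 0.4565 kg·m².
τ = Iα = (0.4565)(51.10) = 23.33 N·m.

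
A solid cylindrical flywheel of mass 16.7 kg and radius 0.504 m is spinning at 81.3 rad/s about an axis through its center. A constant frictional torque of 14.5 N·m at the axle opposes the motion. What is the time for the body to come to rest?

t ≈ 11.9 s

I = ½MR² = (1/2)(16.7)(0.504)² = 2.121 kg·m².
The net torque has magnitude 14.5 N·m, opposing ω.
|α| = τ/I = 14.50/2.121 = 6.836 rad/s² (deceleration).
0 = ω₀ − |α|t ⇒ t = ω₀/|α| = 81.3/6.836 = 11.89 s.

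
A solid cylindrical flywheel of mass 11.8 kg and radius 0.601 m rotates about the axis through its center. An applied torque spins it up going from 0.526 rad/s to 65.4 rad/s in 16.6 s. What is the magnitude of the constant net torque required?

I = ½MR² = (1/2)(11.8)(0.601)² = 2.131 kg·m².
α = Δω/Δt = (65.4 − 0.526)/16.6 = 3.908 rad/s².
τ = Iα = (2.131)(3.908) = 8.328 N·m.

τ ≈ 8.33 N·m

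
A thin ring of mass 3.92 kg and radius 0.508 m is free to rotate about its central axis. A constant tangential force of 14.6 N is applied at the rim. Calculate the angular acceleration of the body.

α ≈ 7.33 rad/s²

I = MR² = (3.92)(0.508)² = 1.012 kg·m².
τ = F R = (14.6)(0.508) = 7.417 N·m.
Newton's second law for rotation, τ = Iα, gives α = τ/I = 7.417/1.012 = 7.332 rad/s².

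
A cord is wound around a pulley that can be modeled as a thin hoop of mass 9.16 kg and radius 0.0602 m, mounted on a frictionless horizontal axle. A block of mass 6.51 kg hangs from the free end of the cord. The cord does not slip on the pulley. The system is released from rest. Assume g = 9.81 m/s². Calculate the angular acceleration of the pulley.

I = MR² = (9.16)(0.0602)² = 0.03320 kg·m².
Block: mg − T = ma. Pulley: TR = Iα. No-slip: a = αR, so T = (I/R²)a = 9.160·a.
Then mg = (m + 9.160)a, so a = (6.51)(9.81)/(6.51 + 9.160) = 4.076 m/s².
α = a/R = 4.076/0.0602 = 67.70 rad/s².

α ≈ 67.7 rad/s²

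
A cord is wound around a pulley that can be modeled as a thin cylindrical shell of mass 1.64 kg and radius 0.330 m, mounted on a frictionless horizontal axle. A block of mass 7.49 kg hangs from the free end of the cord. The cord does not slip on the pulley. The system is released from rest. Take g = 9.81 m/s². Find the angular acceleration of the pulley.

α ≈ 24.4 rad/s²

I = MR² = (1.64)(0.330)² = 0.1786 kg·m².
Block: mg − T = ma. Pulley: TR = Iα. No-slip: a = αR, so T = (I/R²)a = 1.640·a.
Then mg = (m + 1.640)a, so a = (7.49)(9.81)/(7.49 + 1.640) = 8.048 m/s².
α = a/R = 8.048/0.330 = 24.39 rad/s².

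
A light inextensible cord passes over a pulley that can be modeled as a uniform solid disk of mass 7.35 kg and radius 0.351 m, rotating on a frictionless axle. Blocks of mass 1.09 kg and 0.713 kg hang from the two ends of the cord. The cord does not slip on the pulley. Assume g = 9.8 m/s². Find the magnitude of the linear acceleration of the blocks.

a ≈ 0.674 m/s²

I = ½MR² = (1/2)(7.35)(0.351)² = 0.4528 kg·m².
Heavier block: m₁g − T₁ = m₁a. Lighter block: T₂ − m₂g = m₂a.
Pulley: (T₁ − T₂)R = Iα = I(a/R), so T₁ − T₂ = (I/R²)a = (1/2)M_p a = 3.675·a.
Adding the three: (m₁ − m₂)g = (m₁ + m₂ + 3.675)a, so a = (1.09 − 0.713)(9.8)/(1.09 + 0.713 + 3.675) = 0.6744 m/s².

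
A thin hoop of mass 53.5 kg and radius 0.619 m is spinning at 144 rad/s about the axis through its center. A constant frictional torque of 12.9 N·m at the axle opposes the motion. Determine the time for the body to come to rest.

I = MR² = (53.5)(0.619)² = 20.50 kg·m².
The net torque has magnitude 12.9 N·m, opposing ω.
|α| = τ/I = 12.90/20.50 = 0.6293 rad/s² (deceleration).
0 = ω₀ − |α|t ⇒ t = ω₀/|α| = 144/0.6293 = 228.8 s.

t ≈ 229 s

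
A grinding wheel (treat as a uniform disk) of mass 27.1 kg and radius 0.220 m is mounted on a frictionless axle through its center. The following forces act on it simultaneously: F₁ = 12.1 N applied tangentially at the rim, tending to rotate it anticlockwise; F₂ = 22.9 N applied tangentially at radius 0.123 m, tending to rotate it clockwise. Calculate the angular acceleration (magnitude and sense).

α ≈ 0.236 rad/s², clockwise

I = ½MR² = (1/2)(27.1)(0.220)² = 0.6558 kg·m².
Taking anticlockwise as positive: τ₁ = +(12.1)(0.220) = +2.662 N·m; τ₂ = −(22.9)(0.123) = −2.817 N·m.
Net torque τ = -0.1547 N·m.
α = τ/I = -0.1547/0.6558 = -0.2359 rad/s².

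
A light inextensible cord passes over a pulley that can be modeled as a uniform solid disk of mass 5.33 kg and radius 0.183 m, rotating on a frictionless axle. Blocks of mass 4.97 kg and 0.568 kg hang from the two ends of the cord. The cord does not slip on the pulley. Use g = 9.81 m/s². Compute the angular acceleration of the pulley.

α ≈ 28.8 rad/s²

I = ½MR² = (1/2)(5.33)(0.183)² = 0.08925 kg·m².
Heavier block: m₁g − T₁ = m₁a. Lighter block: T₂ − m₂g = m₂a.
Pulley: (T₁ − T₂)R = Iα = I(a/R), so T₁ − T₂ = (I/R²)a = (1/2)M_p a = 2.665·a.
Adding the three: (m₁ − m₂)g = (m₁ + m₂ + 2.665)a, so a = (4.97 − 0.568)(9.81)/(4.97 + 0.568 + 2.665) = 5.264 m/s².
α = a/R = 5.264/0.183 = 28.77 rad/s².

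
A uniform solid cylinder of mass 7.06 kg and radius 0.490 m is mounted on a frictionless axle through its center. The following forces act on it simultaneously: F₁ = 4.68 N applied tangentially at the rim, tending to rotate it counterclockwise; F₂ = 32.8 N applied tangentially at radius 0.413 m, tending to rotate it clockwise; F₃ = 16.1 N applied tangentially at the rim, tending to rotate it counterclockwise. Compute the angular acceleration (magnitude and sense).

α ≈ 3.97 rad/s², clockwise

I = ½MR² = (1/2)(7.06)(0.490)² = 0.8476 kg·m².
Taking counterclockwise as positive: τ₁ = +(4.68)(0.490) = +2.293 N·m; τ₂ = −(32.8)(0.413) = −13.55 N·m; τ₃ = +(16.1)(0.490) = +7.889 N·m.
Net torque τ = -3.364 N·m.
α = τ/I = -3.364/0.8476 = -3.969 rad/s².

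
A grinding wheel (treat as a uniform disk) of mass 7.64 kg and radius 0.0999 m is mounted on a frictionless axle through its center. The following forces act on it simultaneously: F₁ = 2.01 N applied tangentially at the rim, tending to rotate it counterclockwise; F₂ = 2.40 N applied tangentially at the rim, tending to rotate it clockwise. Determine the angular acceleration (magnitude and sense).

I = ½MR² = (1/2)(7.64)(0.0999)² = 0.03812 kg·m².
Taking counterclockwise as positive: τ₁ = +(2.01)(0.0999) = +0.2008 N·m; τ₂ = −(2.40)(0.0999) = −0.2398 N·m.
Net torque τ = -0.03896 N·m.
α = τ/I = -0.03896/0.03812 = -1.022 rad/s².

α ≈ 1.02 rad/s², clockwise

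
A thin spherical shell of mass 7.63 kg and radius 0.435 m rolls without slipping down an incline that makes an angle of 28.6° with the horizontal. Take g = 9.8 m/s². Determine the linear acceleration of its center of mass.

Translation along the incline: Mg sinθ − f = Ma.
Rotation about the center: fR = Iα with I = (2/3)MR². No-slip gives a = αR, so f = (I/R²)a = (2/3)M a.
Substituting: Mg sinθ = (1 + 0.6667)Ma, so a = g sinθ/(1 + 0.6667) = (9.8) sin 28.6° / 1.667 = 2.815 m/s².

a ≈ 2.81 m/s²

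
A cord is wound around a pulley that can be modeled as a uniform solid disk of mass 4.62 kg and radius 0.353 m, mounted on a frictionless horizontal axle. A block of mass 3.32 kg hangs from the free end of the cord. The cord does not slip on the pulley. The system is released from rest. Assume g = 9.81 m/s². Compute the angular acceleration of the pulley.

I = ½MR² = (1/2)(4.62)(0.353)² = 0.2878 kg·m².
Block: mg − T = ma. Pulley: TR = Iα. No-slip: a = αR, so T = (I/R²)a = 2.310·a.
Then mg = (m + 2.310)a, so a = (3.32)(9.81)/(3.32 + 2.310) = 5.785 m/s².
α = a/R = 5.785/0.353 = 16.39 rad/s².

α ≈ 16.4 rad/s²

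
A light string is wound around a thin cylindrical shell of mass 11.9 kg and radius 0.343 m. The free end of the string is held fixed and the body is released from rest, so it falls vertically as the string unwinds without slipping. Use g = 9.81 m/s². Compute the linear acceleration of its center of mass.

a ≈ 4.91 m/s²

Translation: Mg − T = Ma. Rotation about the center: TR = Iα with I = MR².
With a = αR: T = (I/R²)a = M a, so Mg = (1 + 1.000)Ma.
a = g/(1 + 1.000) = 9.81/2.000 = 4.905 m/s².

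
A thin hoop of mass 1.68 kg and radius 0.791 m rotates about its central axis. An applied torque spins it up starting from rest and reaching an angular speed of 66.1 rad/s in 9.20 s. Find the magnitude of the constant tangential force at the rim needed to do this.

F ≈ 9.55 N

I = MR² = (1.68)(0.791)² = 1.051 kg·m².
α = Δω/Δt = (66.1 − 0)/9.20 = 7.185 rad/s².
The required torque is τ = Iα = (1.051)(7.185) = 7.552 N·m.
A tangential force at the rim gives τ = FR, so F = τ/R = 7.552/0.791 = 9.548 N.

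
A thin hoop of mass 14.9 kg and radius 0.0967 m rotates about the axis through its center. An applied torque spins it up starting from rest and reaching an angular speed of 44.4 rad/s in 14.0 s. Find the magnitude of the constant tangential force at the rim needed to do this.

F ≈ 4.57 N

I = MR² = (14.9)(0.0967)² = 0.1393 kg·m².
α = Δω/Δt = (44.4 − 0)/14.0 = 3.171 rad/s².
The required torque is τ = Iα = (0.1393)(3.171) = 0.4419 N·m.
A tangential force at the rim gives τ = FR, so F = τ/R = 0.4419/0.0967 = 4.569 N.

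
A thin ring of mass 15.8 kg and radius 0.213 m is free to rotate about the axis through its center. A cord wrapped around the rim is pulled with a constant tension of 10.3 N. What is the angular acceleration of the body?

I = MR² = (15.8)(0.213)² = 0.7168 kg·m².
τ = F R = (10.3)(0.213) = 2.194 N·m.
Newton's second law for rotation, τ = Iα, gives α = τ/I = 2.194/0.7168 = 3.061 rad/s².

α ≈ 3.06 rad/s²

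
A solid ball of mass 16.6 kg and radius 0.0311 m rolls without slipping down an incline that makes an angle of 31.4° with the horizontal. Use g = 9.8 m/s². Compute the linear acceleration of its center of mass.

Translation along the incline: Mg sinθ − f = Ma.
Rotation about the center: fR = Iα with I = (2/5)MR². No-slip gives a = αR, so f = (I/R²)a = (2/5)M a.
Substituting: Mg sinθ = (1 + 0.4000)Ma, so a = g sinθ/(1 + 0.4000) = (9.8) sin 31.4° / 1.400 = 3.647 m/s².

a ≈ 3.65 m/s²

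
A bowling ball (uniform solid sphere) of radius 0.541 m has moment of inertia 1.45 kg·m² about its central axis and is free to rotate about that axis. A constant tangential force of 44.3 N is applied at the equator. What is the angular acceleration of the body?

α ≈ 16.5 rad/s²

τ = F R = (44.3)(0.541) = 23.97 N·m.
Newton's second law for rotation, τ = Iα, gives α = τ/I = 23.97/1.450 = 16.53 rad/s².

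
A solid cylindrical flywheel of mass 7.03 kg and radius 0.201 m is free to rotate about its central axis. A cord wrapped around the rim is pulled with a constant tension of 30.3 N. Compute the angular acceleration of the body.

I = ½MR² = (1/2)(7.03)(0.201)² = 0.1420 kg·m².
τ = F R = (30.3)(0.201) = 6.090 N·m.
Newton's second law for rotation, τ = Iα, gives α = τ/I = 6.090/0.1420 = 42.89 rad/s².

α ≈ 42.9 rad/s²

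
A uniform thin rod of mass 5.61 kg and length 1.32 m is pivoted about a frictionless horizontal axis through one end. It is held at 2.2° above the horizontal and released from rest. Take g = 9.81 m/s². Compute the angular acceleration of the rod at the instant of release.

About the pivot, I = (1/3)ML² = (1/3)(5.61)(1.32)² = 3.258 kg·m².
The weight acts at the center, a distance L/2 = 0.6600 m from the pivot; τ = Mg(L/2) cos 2.2° = 36.30 N·m.
α = τ/I = 36.30/3.258 = 11.14 rad/s².

α ≈ 11.1 rad/s²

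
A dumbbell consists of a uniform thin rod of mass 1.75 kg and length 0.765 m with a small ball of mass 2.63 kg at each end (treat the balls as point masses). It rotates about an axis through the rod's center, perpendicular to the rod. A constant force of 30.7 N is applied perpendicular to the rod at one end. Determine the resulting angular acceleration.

α ≈ 13.7 rad/s²

I_rod = (1/12)ML² = (1/12)(1.75)(0.765)² = 0.08535 kg·m².
I_balls = 2·m·(L/2)² = 2(2.63)(0.3825)² = 0.7696 kg·m².
Total I = 0.8549 kg·m².
τ = F·(L/2) = (30.7)(0.383) = 11.74 N·m.
α = τ/I = 11.74/0.8549 = 13.74 rad/s².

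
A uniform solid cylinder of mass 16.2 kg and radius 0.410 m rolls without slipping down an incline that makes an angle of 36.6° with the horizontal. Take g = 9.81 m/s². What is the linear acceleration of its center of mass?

Translation along the incline: Mg sinθ − f = Ma.
Rotation about the center: fR = Iα with I = ½MR². No-slip gives a = αR, so f = (I/R²)a = (1/2)M a.
Substituting: Mg sinθ = (1 + 0.5000)Ma, so a = g sinθ/(1 + 0.5000) = (9.81) sin 36.6° / 1.500 = 3.899 m/s².

a ≈ 3.90 m/s²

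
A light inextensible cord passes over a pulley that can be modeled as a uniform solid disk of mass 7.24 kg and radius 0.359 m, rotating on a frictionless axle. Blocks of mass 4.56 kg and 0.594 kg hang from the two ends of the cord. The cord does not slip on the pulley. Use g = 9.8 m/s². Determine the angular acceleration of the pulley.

α ≈ 12.3 rad/s²

I = ½MR² = (1/2)(7.24)(0.359)² = 0.4665 kg·m².
Heavier block: m₁g − T₁ = m₁a. Lighter block: T₂ − m₂g = m₂a.
Pulley: (T₁ − T₂)R = Iα = I(a/R), so T₁ − T₂ = (I/R²)a = (1/2)M_p a = 3.620·a.
Adding the three: (m₁ − m₂)g = (m₁ + m₂ + 3.620)a, so a = (4.56 − 0.594)(9.8)/(4.56 + 0.594 + 3.620) = 4.430 m/s².
α = a/R = 4.430/0.359 = 12.34 rad/s².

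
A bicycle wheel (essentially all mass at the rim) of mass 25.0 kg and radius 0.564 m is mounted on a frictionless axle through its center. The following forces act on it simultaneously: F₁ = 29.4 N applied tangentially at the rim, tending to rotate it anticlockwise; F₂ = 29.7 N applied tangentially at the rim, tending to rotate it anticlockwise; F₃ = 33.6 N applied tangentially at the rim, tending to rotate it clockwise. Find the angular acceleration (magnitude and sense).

I = MR² = (25.0)(0.564)² = 7.952 kg·m².
Taking anticlockwise as positive: τ₁ = +(29.4)(0.564) = +16.58 N·m; τ₂ = +(29.7)(0.564) = +16.75 N·m; τ₃ = −(33.6)(0.564) = −18.95 N·m.
Net torque τ = 14.38 N·m.
α = τ/I = 14.38/7.952 = 1.809 rad/s².

α ≈ 1.81 rad/s², anticlockwise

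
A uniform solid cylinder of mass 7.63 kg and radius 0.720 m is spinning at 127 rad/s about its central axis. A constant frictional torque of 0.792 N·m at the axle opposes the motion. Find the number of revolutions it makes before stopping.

I = ½MR² = (1/2)(7.63)(0.720)² = 1.978 kg·m².
The net torque has magnitude 0.792 N·m, opposing ω.
|α| = τ/I = 0.7920/1.978 = 0.4005 rad/s² (deceleration).
ω² = ω₀² − 2|α|θ with ω = 0 ⇒ θ = ω₀²/(2|α|) = 20140 rad = 3205 rev.

≈ 3210 revolutions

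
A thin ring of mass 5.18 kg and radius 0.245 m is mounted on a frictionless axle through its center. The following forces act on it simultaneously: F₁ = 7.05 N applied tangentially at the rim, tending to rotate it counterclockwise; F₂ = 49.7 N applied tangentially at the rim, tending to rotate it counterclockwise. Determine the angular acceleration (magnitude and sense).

I = MR² = (5.18)(0.245)² = 0.3109 kg·m².
Taking counterclockwise as positive: τ₁ = +(7.05)(0.245) = +1.727 N·m; τ₂ = +(49.7)(0.245) = +12.18 N·m.
Net torque τ = 13.90 N·m.
α = τ/I = 13.90/0.3109 = 44.72 rad/s².

α ≈ 44.7 rad/s², counterclockwise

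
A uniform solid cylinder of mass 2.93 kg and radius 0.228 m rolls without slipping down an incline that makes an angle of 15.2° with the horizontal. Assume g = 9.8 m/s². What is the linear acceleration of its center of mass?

a ≈ 1.71 m/s²

Translation along the incline: Mg sinθ − f = Ma.
Rotation about the center: fR = Iα with I = ½MR². No-slip gives a = αR, so f = (I/R²)a = (1/2)M a.
Substituting: Mg sinθ = (1 + 0.5000)Ma, so a = g sinθ/(1 + 0.5000) = (9.8) sin 15.2° / 1.500 = 1.713 m/s².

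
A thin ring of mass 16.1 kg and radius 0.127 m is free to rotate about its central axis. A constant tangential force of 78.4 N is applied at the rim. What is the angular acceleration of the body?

α ≈ 38.3 rad/s²

I = MR² = (16.1)(0.127)² = 0.2597 kg·m².
τ = F R = (78.4)(0.127) = 9.957 N·m.
From τ = Iα: α = 9.957/0.2597 = 38.34 rad/s².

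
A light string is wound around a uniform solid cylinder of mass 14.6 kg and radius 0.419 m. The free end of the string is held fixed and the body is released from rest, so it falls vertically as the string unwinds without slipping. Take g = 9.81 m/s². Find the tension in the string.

Translation: Mg − T = Ma. Rotation about the center: TR = Iα with I = ½MR².
With a = αR: T = (I/R²)a = (1/2)M a, so Mg = (1 + 0.5000)Ma.
a = g/(1 + 0.5000) = 9.81/1.500 = 6.540 m/s².
T = 0.5000·M·a = (0.5000)(14.6)(6.540) = 47.74 N.

T ≈ 47.7 N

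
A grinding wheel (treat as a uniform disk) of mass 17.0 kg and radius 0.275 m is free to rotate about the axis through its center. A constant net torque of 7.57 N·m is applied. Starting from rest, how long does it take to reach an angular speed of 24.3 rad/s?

I = ½MR² = (1/2)(17.0)(0.275)² = 0.6428 kg·m².
α = τ/I = 7.57/0.6428 = 11.78 rad/s².
ω = αt ⇒ t = ω/α = 24.3/11.78 = 2.063 s.

t ≈ 2.06 s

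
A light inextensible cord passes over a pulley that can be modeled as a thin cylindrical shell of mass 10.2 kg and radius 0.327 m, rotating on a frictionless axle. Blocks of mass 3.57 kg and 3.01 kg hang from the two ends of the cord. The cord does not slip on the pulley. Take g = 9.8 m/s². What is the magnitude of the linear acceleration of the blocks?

a ≈ 0.327 m/s²

I = MR² = (10.2)(0.327)² = 1.091 kg·m².
Heavier block: m₁g − T₁ = m₁a. Lighter block: T₂ − m₂g = m₂a.
Pulley: (T₁ − T₂)R = Iα = I(a/R), so T₁ − T₂ = (I/R²)a = 1·M_p a = 10.20·a.
Adding the three: (m₁ − m₂)g = (m₁ + m₂ + 10.20)a, so a = (3.57 − 3.01)(9.8)/(3.57 + 3.01 + 10.20) = 0.3271 m/s².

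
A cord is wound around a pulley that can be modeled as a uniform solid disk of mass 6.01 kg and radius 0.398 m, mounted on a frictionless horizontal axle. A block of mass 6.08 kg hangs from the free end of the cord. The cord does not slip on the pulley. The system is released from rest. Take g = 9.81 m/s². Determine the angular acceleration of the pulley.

I = ½MR² = (1/2)(6.01)(0.398)² = 0.4760 kg·m².
Block: mg − T = ma. Pulley: TR = Iα. No-slip: a = αR, so T = (I/R²)a = 3.005·a.
Then mg = (m + 3.005)a, so a = (6.08)(9.81)/(6.08 + 3.005) = 6.565 m/s².
α = a/R = 6.565/0.398 = 16.50 rad/s².

α ≈ 16.5 rad/s²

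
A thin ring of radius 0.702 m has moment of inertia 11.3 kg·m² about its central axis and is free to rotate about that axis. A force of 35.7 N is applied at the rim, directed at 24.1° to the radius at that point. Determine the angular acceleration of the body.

α ≈ 0.906 rad/s²

Only the tangential component produces torque: τ = F R sinθ = (35.7)(0.702) sin 24.1° = 10.23 N·m.
Newton's second law for rotation, τ = Iα, gives α = τ/I = 10.23/11.30 = 0.9056 rad/s².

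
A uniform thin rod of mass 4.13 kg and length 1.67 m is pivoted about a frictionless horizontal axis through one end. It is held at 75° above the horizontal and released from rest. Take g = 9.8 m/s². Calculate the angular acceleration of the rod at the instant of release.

About the pivot, I = (1/3)ML² = (1/3)(4.13)(1.67)² = 3.839 kg·m².
The weight acts at the center, a distance L/2 = 0.8350 m from the pivot; τ = Mg(L/2) cos 75° = 8.747 N·m.
α = τ/I = 8.747/3.839 = 2.278 rad/s².
(Equivalently α = (3g/(2L)) cos 75° = 2.278 rad/s².)

α ≈ 2.28 rad/s²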